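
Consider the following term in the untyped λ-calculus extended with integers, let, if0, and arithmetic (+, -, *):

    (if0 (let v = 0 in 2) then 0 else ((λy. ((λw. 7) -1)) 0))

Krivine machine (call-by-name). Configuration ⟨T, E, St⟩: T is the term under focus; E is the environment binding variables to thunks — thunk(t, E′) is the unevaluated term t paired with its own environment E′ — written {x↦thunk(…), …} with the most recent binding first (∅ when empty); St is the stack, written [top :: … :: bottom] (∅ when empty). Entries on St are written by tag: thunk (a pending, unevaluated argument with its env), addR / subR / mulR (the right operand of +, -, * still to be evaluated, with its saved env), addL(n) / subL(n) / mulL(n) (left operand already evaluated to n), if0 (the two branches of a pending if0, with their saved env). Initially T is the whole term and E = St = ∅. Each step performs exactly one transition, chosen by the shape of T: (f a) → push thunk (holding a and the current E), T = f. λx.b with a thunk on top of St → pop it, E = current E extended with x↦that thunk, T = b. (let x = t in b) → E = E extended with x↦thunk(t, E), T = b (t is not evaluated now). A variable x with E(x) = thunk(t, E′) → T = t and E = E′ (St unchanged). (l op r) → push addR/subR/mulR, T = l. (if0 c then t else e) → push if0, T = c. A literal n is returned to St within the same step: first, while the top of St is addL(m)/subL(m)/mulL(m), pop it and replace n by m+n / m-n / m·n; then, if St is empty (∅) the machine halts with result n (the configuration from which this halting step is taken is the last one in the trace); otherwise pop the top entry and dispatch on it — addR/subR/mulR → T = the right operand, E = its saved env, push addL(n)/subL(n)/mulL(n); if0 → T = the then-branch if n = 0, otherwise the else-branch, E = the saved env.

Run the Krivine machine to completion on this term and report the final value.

[0] ⟨T=(if0 (let v = 0 in 2) then 0 else ((λy. ((λw. 7) -1)) 0)); E=∅; St=∅⟩
[1] ⟨T=(let v = 0 in 2); E=∅; St=[if0]⟩
[2] ⟨T=2; E={v↦thunk(0, ∅)}; St=[if0]⟩
[3] ⟨T=((λy. ((λw. 7) -1)) 0); E=∅; St=∅⟩
[4] ⟨T=(λy. ((λw. 7) -1)); E=∅; St=[thunk]⟩
[5] ⟨T=((λw. 7) -1); E={y↦thunk(0, ∅)}; St=∅⟩
[6] ⟨T=(λw. 7); E={y↦thunk(0, ∅)}; St=[thunk]⟩
[7] ⟨T=7; E={w↦thunk(-1, {y↦thunk(0, ∅)}), y↦thunk(0, ∅)}; St=∅⟩
→ final value 7

Answer: 7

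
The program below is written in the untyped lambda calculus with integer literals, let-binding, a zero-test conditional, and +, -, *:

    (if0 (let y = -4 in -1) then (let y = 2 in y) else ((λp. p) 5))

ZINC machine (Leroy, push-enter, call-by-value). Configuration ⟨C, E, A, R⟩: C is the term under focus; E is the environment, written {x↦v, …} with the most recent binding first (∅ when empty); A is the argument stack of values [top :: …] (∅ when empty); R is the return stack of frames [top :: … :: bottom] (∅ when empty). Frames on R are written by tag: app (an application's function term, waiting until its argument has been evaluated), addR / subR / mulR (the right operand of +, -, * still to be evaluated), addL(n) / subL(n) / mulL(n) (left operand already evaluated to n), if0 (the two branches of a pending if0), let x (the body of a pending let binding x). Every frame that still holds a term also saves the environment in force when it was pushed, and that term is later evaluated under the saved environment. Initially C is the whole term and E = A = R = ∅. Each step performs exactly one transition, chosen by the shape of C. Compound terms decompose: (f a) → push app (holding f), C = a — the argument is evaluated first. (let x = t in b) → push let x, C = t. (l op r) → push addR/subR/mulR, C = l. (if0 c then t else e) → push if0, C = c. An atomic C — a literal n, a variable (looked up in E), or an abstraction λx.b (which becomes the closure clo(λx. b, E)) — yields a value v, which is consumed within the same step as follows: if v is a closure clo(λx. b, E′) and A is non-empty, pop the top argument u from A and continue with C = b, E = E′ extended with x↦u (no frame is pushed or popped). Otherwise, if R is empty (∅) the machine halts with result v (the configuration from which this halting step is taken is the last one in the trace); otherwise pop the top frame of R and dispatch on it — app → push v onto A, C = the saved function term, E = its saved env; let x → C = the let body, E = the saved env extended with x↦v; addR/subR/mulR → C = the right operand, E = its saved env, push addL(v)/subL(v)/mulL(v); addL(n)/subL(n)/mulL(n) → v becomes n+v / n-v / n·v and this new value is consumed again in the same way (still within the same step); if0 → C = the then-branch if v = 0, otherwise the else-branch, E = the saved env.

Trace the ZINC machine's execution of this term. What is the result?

Answer: 5

Machine steps:
step 0: ⟨C=(if0 (let y = -4 in -1) then (let y = 2 in y) else ((λp. p) 5)); E=∅; A=∅; R=∅⟩
step 1: ⟨C=(let y = -4 in -1); E=∅; A=∅; R=[if0]⟩
step 2: ⟨C=-4; E=∅; A=∅; R=[let y :: if0]⟩
step 3: ⟨C=-1; E={y↦-4}; A=∅; R=[if0]⟩
step 4: ⟨C=((λp. p) 5); E=∅; A=∅; R=∅⟩
step 5: ⟨C=5; E=∅; A=∅; R=[app]⟩
step 6: ⟨C=(λp. p); E=∅; A=[5]; R=∅⟩
step 7: ⟨C=p; E={p↦5}; A=∅; R=∅⟩
→ final value 5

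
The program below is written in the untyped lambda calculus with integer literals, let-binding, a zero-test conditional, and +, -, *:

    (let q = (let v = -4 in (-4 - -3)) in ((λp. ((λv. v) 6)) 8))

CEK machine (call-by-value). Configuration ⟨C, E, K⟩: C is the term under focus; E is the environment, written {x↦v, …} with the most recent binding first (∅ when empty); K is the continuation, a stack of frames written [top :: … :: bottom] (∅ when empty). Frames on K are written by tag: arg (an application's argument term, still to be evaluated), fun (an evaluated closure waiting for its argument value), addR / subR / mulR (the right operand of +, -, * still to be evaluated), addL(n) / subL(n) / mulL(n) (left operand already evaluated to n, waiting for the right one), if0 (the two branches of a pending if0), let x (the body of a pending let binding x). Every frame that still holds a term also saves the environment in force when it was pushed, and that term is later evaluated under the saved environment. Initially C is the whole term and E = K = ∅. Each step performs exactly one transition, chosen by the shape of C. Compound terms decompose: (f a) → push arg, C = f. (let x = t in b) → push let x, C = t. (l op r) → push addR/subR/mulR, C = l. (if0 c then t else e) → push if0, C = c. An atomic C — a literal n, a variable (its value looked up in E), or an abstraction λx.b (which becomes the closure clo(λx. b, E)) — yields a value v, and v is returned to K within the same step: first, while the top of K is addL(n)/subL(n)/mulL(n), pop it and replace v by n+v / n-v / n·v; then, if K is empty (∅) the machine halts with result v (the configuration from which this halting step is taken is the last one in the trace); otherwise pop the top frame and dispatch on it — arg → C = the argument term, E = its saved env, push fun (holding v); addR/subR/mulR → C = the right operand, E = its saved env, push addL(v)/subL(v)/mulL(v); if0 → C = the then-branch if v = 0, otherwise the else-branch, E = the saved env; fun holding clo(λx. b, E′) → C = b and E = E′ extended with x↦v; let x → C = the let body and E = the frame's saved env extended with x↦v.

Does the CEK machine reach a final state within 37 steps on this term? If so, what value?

[0] ⟨C=(let q = (let v = -4 in (-4 - -3)) in ((λp. ((λv. v) 6)) 8)); E=∅; K=∅⟩
[1] ⟨C=(let v = -4 in (-4 - -3)); E=∅; K=[let q]⟩
[2] ⟨C=-4; E=∅; K=[let v :: let q]⟩
[3] ⟨C=(-4 - -3); E={v↦-4}; K=[let q]⟩
[4] ⟨C=-4; E={v↦-4}; K=[subR :: let q]⟩
[5] ⟨C=-3; E={v↦-4}; K=[subL(-4) :: let q]⟩
[6] ⟨C=((λp. ((λv. v) 6)) 8); E={q↦-1}; K=∅⟩
[7] ⟨C=(λp. ((λv. v) 6)); E={q↦-1}; K=[arg]⟩
[8] ⟨C=8; E={q↦-1}; K=[fun]⟩
[9] ⟨C=((λv. v) 6); E={p↦8, q↦-1}; K=∅⟩
[10] ⟨C=(λv. v); E={p↦8, q↦-1}; K=[arg]⟩
[11] ⟨C=6; E={p↦8, q↦-1}; K=[fun]⟩
[12] ⟨C=v; E={v↦6, p↦8, q↦-1}; K=∅⟩
→ final value 6

Answer: 6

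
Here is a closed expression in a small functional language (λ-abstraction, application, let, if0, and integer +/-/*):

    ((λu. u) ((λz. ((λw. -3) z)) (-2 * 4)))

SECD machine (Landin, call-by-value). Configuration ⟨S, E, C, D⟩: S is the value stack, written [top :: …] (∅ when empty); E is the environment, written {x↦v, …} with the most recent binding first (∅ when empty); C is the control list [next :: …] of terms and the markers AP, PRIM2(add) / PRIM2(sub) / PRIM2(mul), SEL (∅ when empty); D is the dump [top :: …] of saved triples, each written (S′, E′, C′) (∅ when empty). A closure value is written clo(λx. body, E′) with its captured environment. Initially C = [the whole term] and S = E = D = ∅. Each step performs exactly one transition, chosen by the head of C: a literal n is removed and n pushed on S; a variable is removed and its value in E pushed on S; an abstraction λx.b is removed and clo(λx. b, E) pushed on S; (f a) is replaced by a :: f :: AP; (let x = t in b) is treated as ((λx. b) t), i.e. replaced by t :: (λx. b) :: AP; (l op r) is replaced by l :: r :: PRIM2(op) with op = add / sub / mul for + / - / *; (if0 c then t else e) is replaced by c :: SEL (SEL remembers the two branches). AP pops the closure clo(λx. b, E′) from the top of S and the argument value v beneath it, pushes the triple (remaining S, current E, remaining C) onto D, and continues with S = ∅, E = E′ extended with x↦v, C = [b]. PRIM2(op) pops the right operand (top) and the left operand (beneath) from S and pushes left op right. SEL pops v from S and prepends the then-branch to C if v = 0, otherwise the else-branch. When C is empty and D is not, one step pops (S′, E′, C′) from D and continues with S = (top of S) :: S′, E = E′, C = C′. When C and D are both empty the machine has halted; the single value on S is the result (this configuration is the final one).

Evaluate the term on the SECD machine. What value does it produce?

Answer: -3

Execution trace:
0. ⟨S=∅; E=∅; C=[((λu. u) ((λz. ((λw. -3) z)) (-2 * 4)))]; D=∅⟩
1. ⟨S=∅; E=∅; C=[((λz. ((λw. -3) z)) (-2 * 4)) :: (λu. u) :: AP]; D=∅⟩
2. ⟨S=∅; E=∅; C=[(-2 * 4) :: (λz. ((λw. -3) z)) :: AP :: (λu. u) :: AP]; D=∅⟩
3. ⟨S=∅; E=∅; C=[-2 :: 4 :: PRIM2(mul) :: (λz. ((λw. -3) z)) :: AP :: (λu. u) :: AP]; D=∅⟩
4. ⟨S=[-2]; E=∅; C=[4 :: PRIM2(mul) :: (λz. ((λw. -3) z)) :: AP :: (λu. u) :: AP]; D=∅⟩
5. ⟨S=[4 :: -2]; E=∅; C=[PRIM2(mul) :: (λz. ((λw. -3) z)) :: AP :: (λu. u) :: AP]; D=∅⟩
6. ⟨S=[-8]; E=∅; C=[(λz. ((λw. -3) z)) :: AP :: (λu. u) :: AP]; D=∅⟩
7. ⟨S=[clo(λz. ((λw. -3) z), ∅) :: -8]; E=∅; C=[AP :: (λu. u) :: AP]; D=∅⟩
8. ⟨S=∅; E={z↦-8}; C=[((λw. -3) z)]; D=[(∅, ∅, [(λu. u) :: AP])]⟩
9. ⟨S=∅; E={z↦-8}; C=[z :: (λw. -3) :: AP]; D=[(∅, ∅, [(λu. u) :: AP])]⟩
10. ⟨S=[-8]; E={z↦-8}; C=[(λw. -3) :: AP]; D=[(∅, ∅, [(λu. u) :: AP])]⟩
11. ⟨S=[clo(λw. -3, {z↦-8}) :: -8]; E={z↦-8}; C=[AP]; D=[(∅, ∅, [(λu. u) :: AP])]⟩
12. ⟨S=∅; E={w↦-8, z↦-8}; C=[-3]; D=[(∅, {z↦-8}, ∅) :: (∅, ∅, [(λu. u) :: AP])]⟩
13. ⟨S=[-3]; E={w↦-8, z↦-8}; C=∅; D=[(∅, {z↦-8}, ∅) :: (∅, ∅, [(λu. u) :: AP])]⟩
14. ⟨S=[-3]; E={z↦-8}; C=∅; D=[(∅, ∅, [(λu. u) :: AP])]⟩
15. ⟨S=[-3]; E=∅; C=[(λu. u) :: AP]; D=∅⟩
16. ⟨S=[clo(λu. u, ∅) :: -3]; E=∅; C=[AP]; D=∅⟩
17. ⟨S=∅; E={u↦-3}; C=[u]; D=[(∅, ∅, ∅)]⟩
18. ⟨S=[-3]; E={u↦-3}; C=∅; D=[(∅, ∅, ∅)]⟩
19. ⟨S=[-3]; E=∅; C=∅; D=∅⟩
→ final value -3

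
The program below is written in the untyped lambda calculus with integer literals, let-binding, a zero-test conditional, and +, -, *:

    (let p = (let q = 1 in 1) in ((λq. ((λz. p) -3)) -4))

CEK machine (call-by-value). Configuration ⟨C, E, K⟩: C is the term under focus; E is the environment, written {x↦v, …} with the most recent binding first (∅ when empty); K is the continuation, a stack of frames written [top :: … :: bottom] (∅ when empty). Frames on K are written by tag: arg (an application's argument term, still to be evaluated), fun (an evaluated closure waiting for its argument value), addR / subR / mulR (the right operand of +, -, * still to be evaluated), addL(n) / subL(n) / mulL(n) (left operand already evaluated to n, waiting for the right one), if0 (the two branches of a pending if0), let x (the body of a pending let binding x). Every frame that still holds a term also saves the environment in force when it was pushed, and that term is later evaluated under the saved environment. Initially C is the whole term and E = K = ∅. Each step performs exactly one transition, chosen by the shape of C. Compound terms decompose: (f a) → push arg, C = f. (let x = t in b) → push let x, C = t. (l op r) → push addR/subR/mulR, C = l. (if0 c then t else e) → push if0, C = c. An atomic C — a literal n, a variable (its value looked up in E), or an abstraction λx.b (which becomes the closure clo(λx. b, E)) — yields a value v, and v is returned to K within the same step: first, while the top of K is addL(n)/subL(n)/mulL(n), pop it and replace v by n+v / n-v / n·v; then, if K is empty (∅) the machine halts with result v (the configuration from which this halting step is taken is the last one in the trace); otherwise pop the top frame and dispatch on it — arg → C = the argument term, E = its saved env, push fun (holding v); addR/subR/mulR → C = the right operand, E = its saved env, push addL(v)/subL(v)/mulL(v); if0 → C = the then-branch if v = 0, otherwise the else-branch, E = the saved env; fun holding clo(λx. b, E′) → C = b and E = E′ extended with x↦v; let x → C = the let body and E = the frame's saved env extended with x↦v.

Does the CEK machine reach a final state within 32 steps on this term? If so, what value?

Answer: 1

Execution trace:
[0] [C=(let p = (let q = 1 in 1) in ((λq. ((λz. p) -3)) -4)) | E=∅ | K=∅]
[1] [C=(let q = 1 in 1) | E=∅ | K=[let p]]
[2] [C=1 | E=∅ | K=[let q :: let p]]
[3] [C=1 | E={q↦1} | K=[let p]]
[4] [C=((λq. ((λz. p) -3)) -4) | E={p↦1} | K=∅]
[5] [C=(λq. ((λz. p) -3)) | E={p↦1} | K=[arg]]
[6] [C=-4 | E={p↦1} | K=[fun]]
[7] [C=((λz. p) -3) | E={q↦-4, p↦1} | K=∅]
[8] [C=(λz. p) | E={q↦-4, p↦1} | K=[arg]]
[9] [C=-3 | E={q↦-4, p↦1} | K=[fun]]
[10] [C=p | E={z↦-3, q↦-4, p↦1} | K=∅]
→ final value 1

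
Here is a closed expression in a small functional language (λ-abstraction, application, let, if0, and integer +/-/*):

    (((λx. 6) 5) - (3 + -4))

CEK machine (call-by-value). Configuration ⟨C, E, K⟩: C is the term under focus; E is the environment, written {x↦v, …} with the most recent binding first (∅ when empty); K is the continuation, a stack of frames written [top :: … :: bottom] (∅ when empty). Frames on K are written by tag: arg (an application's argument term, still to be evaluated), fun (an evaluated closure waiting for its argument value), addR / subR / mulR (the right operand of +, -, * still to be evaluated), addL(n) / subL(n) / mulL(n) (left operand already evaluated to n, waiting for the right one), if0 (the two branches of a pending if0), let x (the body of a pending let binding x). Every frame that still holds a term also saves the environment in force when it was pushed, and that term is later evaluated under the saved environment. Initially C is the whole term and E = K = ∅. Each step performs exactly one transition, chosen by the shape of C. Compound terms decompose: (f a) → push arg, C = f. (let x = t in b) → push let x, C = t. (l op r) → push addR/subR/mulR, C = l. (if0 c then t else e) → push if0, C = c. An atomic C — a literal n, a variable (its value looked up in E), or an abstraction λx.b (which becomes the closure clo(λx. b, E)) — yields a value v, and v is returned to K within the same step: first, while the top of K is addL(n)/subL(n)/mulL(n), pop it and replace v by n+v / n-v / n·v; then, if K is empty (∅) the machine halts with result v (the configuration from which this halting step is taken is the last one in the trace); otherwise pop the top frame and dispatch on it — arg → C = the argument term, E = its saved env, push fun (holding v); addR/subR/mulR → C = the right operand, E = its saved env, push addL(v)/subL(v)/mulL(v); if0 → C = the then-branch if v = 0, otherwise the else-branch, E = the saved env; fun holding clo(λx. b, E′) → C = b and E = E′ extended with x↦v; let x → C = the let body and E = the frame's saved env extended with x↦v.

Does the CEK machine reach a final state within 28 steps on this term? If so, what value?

Answer: 7

Machine steps:
[0] <C=(((λx. 6) 5) - (3 + -4)), E=∅, K=∅>
[1] <C=((λx. 6) 5), E=∅, K=[subR]>
[2] <C=(λx. 6), E=∅, K=[arg :: subR]>
[3] <C=5, E=∅, K=[fun :: subR]>
[4] <C=6, E={x↦5}, K=[subR]>
[5] <C=(3 + -4), E=∅, K=[subL(6)]>
[6] <C=3, E=∅, K=[addR :: subL(6)]>
[7] <C=-4, E=∅, K=[addL(3) :: subL(6)]>
→ final value 7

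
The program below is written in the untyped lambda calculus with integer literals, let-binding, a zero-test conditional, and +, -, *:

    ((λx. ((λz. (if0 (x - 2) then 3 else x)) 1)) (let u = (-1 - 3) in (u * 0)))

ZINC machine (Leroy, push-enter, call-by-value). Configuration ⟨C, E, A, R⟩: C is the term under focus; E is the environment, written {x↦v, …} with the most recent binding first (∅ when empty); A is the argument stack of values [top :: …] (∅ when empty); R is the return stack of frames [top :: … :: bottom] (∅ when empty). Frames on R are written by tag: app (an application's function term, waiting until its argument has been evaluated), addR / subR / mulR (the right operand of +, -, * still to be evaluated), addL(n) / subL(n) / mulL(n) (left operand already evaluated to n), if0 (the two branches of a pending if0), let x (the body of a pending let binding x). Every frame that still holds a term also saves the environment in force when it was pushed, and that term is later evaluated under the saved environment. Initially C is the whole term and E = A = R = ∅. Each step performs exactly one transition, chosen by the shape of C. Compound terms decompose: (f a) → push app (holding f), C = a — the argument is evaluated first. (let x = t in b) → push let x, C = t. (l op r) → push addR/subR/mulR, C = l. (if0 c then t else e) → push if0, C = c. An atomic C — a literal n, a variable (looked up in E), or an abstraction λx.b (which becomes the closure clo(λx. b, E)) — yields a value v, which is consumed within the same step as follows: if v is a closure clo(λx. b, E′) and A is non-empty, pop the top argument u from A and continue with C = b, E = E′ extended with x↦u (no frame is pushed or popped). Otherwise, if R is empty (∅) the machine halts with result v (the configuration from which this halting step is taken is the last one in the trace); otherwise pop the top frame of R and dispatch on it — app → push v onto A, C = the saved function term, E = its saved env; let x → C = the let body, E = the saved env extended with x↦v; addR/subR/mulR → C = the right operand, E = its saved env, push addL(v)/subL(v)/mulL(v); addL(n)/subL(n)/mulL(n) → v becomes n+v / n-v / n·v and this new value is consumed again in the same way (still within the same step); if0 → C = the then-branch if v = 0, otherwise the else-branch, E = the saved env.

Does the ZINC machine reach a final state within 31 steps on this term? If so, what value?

Answer: 0

Machine steps:
0. <C=((λx. ((λz. (if0 (x - 2) then 3 else x)) 1)) (let u = (-1 - 3) in (u * 0))), E=∅, A=∅, R=∅>
1. <C=(let u = (-1 - 3) in (u * 0)), E=∅, A=∅, R=[app]>
2. <C=(-1 - 3), E=∅, A=∅, R=[let u :: app]>
3. <C=-1, E=∅, A=∅, R=[subR :: let u :: app]>
4. <C=3, E=∅, A=∅, R=[subL(-1) :: let u :: app]>
5. <C=(u * 0), E={u↦-4}, A=∅, R=[app]>
6. <C=u, E={u↦-4}, A=∅, R=[mulR :: app]>
7. <C=0, E={u↦-4}, A=∅, R=[mulL(-4) :: app]>
8. <C=(λx. ((λz. (if0 (x - 2) then 3 else x)) 1)), E=∅, A=[0], R=∅>
9. <C=((λz. (if0 (x - 2) then 3 else x)) 1), E={x↦0}, A=∅, R=∅>
10. <C=1, E={x↦0}, A=∅, R=[app]>
11. <C=(λz. (if0 (x - 2) then 3 else x)), E={x↦0}, A=[1], R=∅>
12. <C=(if0 (x - 2) then 3 else x), E={z↦1, x↦0}, A=∅, R=∅>
13. <C=(x - 2), E={z↦1, x↦0}, A=∅, R=[if0]>
14. <C=x, E={z↦1, x↦0}, A=∅, R=[subR :: if0]>
15. <C=2, E={z↦1, x↦0}, A=∅, R=[subL(0) :: if0]>
16. <C=x, E={z↦1, x↦0}, A=∅, R=∅>
→ final value 0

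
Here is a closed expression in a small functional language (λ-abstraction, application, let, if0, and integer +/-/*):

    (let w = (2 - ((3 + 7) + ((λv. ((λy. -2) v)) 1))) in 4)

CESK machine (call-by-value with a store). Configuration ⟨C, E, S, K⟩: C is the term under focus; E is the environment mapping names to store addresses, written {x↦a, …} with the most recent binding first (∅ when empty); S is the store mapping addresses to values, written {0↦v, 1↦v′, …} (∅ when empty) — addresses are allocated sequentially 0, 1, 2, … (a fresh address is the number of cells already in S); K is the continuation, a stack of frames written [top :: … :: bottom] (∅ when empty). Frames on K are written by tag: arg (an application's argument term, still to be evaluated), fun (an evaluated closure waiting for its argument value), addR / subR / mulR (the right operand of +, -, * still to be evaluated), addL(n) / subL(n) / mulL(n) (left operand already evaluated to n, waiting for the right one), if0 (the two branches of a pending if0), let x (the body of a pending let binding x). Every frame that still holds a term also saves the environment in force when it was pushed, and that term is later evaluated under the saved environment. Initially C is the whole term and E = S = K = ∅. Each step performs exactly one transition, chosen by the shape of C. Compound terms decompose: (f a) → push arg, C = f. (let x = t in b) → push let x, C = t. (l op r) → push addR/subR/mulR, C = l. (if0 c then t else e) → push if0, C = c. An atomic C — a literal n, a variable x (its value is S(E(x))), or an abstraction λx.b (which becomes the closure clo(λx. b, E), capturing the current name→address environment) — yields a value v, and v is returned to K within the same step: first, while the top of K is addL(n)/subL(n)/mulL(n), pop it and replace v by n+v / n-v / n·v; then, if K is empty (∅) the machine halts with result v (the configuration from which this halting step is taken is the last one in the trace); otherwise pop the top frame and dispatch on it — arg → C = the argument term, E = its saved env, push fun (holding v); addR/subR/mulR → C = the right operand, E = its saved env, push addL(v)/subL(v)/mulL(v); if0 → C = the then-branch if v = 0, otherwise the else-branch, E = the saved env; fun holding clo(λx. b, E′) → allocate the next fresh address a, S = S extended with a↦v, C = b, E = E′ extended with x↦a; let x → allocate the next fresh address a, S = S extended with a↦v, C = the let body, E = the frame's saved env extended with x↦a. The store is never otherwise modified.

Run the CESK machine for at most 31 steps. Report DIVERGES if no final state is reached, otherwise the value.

Answer: 4

Execution trace:
step 0: ⟨C=(let w = (2 - ((3 + 7) + ((λv. ((λy. -2) v)) 1))) in 4); E=∅; S=∅; K=∅⟩
step 1: ⟨C=(2 - ((3 + 7) + ((λv. ((λy. -2) v)) 1))); E=∅; S=∅; K=[let w]⟩
step 2: ⟨C=2; E=∅; S=∅; K=[subR :: let w]⟩
step 3: ⟨C=((3 + 7) + ((λv. ((λy. -2) v)) 1)); E=∅; S=∅; K=[subL(2) :: let w]⟩
step 4: ⟨C=(3 + 7); E=∅; S=∅; K=[addR :: subL(2) :: let w]⟩
step 5: ⟨C=3; E=∅; S=∅; K=[addR :: addR :: subL(2) :: let w]⟩
step 6: ⟨C=7; E=∅; S=∅; K=[addL(3) :: addR :: subL(2) :: let w]⟩
step 7: ⟨C=((λv. ((λy. -2) v)) 1); E=∅; S=∅; K=[addL(10) :: subL(2) :: let w]⟩
step 8: ⟨C=(λv. ((λy. -2) v)); E=∅; S=∅; K=[arg :: addL(10) :: subL(2) :: let w]⟩
step 9: ⟨C=1; E=∅; S=∅; K=[fun :: addL(10) :: subL(2) :: let w]⟩
step 10: ⟨C=((λy. -2) v); E={v↦0}; S={0↦1}; K=[addL(10) :: subL(2) :: let w]⟩
step 11: ⟨C=(λy. -2); E={v↦0}; S={0↦1}; K=[arg :: addL(10) :: subL(2) :: let w]⟩
step 12: ⟨C=v; E={v↦0}; S={0↦1}; K=[fun :: addL(10) :: subL(2) :: let w]⟩
step 13: ⟨C=-2; E={y↦1, v↦0}; S={0↦1, 1↦1}; K=[addL(10) :: subL(2) :: let w]⟩
step 14: ⟨C=4; E={w↦2}; S={0↦1, 1↦1, 2↦-6}; K=∅⟩
→ final value 4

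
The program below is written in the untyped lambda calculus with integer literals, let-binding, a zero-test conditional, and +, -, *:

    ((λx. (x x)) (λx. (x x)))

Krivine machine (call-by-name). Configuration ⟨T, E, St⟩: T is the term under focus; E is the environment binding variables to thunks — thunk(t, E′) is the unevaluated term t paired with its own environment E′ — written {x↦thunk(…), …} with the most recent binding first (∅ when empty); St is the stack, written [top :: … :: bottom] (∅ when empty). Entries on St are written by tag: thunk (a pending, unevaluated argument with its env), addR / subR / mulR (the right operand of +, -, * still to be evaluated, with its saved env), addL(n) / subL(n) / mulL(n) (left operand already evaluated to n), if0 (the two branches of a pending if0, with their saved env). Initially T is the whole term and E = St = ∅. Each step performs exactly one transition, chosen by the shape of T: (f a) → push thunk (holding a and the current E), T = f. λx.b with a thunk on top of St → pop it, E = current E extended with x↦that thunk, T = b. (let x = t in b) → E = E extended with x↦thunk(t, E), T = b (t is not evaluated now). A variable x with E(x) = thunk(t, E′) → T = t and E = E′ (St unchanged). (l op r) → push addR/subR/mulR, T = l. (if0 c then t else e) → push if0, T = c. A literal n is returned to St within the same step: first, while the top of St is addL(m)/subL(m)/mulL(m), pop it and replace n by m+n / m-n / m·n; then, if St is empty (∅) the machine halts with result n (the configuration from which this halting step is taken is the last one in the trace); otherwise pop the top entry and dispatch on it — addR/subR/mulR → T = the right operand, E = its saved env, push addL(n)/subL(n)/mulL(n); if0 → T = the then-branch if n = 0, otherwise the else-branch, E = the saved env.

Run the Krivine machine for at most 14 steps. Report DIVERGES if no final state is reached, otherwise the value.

Answer: DIVERGES (no final state within 14 steps)

Machine steps:
[0] [T=((λx. (x x)) (λx. (x x))) | E=∅ | St=∅]
[1] [T=(λx. (x x)) | E=∅ | St=[thunk]]
[2] [T=(x x) | E={x↦thunk((λx. (x x)), ∅)} | St=∅]
[3] [T=x | E={x↦thunk((λx. (x x)), ∅)} | St=[thunk]]
[4] [T=(λx. (x x)) | E=∅ | St=[thunk]]
[5] [T=(x x) | E={x↦thunk(x, {x↦thunk((λx. (x x)), ∅)})} | St=∅]
[6] [T=x | E={x↦thunk(x, {x↦thunk((λx. (x x)), ∅)})} | St=[thunk]]
[7] [T=x | E={x↦thunk((λx. (x x)), ∅)} | St=[thunk]]
[8] [T=(λx. (x x)) | E=∅ | St=[thunk]]
[9] [T=(x x) | E={x↦thunk(x, {x↦thunk(x, {x↦thunk((λx. (x x)), ∅)})})} | St=∅]
[10] [T=x | E={x↦thunk(x, {x↦thunk(x, {x↦thunk((λx. (x x)), ∅)})})} | St=[thunk]]
[11] [T=x | E={x↦thunk(x, {x↦thunk((λx. (x x)), ∅)})} | St=[thunk]]
[12] [T=x | E={x↦thunk((λx. (x x)), ∅)} | St=[thunk]]
[13] [T=(λx. (x x)) | E=∅ | St=[thunk]]
[14] [T=(x x) | E={x↦thunk(x, {x↦thunk(x, {x↦thunk(x, {x↦thunk((λx. (x x)), ∅)})})})} | St=∅]
→ 14 transitions taken and the configuration is still not final: no result within 14 steps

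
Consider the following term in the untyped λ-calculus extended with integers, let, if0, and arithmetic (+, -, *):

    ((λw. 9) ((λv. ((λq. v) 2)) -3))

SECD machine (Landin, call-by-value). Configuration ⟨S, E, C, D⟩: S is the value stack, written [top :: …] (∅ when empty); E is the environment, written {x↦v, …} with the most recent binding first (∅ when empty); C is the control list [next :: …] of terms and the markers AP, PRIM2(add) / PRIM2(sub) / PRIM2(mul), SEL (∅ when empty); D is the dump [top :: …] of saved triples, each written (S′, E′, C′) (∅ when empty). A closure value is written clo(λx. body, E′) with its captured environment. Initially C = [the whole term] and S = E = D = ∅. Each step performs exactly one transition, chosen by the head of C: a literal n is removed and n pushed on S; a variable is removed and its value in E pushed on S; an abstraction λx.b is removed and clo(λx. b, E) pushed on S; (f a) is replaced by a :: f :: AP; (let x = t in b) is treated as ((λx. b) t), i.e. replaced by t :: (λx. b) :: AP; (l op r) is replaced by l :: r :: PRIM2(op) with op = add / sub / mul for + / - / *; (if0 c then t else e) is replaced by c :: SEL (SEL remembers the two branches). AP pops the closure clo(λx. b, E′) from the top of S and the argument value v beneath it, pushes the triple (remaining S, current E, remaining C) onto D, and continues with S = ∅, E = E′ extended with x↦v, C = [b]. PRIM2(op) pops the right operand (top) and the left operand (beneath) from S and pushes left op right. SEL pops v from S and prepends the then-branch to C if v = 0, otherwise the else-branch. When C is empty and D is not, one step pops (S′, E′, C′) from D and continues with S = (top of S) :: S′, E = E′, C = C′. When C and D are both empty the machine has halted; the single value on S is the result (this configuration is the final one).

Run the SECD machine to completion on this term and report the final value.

Answer: 9

Derivation:
t=0: [S=∅ | E=∅ | C=[((λw. 9) ((λv. ((λq. v) 2)) -3))] | D=∅]
t=1: [S=∅ | E=∅ | C=[((λv. ((λq. v) 2)) -3) :: (λw. 9) :: AP] | D=∅]
t=2: [S=∅ | E=∅ | C=[-3 :: (λv. ((λq. v) 2)) :: AP :: (λw. 9) :: AP] | D=∅]
t=3: [S=[-3] | E=∅ | C=[(λv. ((λq. v) 2)) :: AP :: (λw. 9) :: AP] | D=∅]
t=4: [S=[clo(λv. ((λq. v) 2), ∅) :: -3] | E=∅ | C=[AP :: (λw. 9) :: AP] | D=∅]
t=5: [S=∅ | E={v↦-3} | C=[((λq. v) 2)] | D=[(∅, ∅, [(λw. 9) :: AP])]]
t=6: [S=∅ | E={v↦-3} | C=[2 :: (λq. v) :: AP] | D=[(∅, ∅, [(λw. 9) :: AP])]]
t=7: [S=[2] | E={v↦-3} | C=[(λq. v) :: AP] | D=[(∅, ∅, [(λw. 9) :: AP])]]
t=8: [S=[clo(λq. v, {v↦-3}) :: 2] | E={v↦-3} | C=[AP] | D=[(∅, ∅, [(λw. 9) :: AP])]]
t=9: [S=∅ | E={q↦2, v↦-3} | C=[v] | D=[(∅, {v↦-3}, ∅) :: (∅, ∅, [(λw. 9) :: AP])]]
t=10: [S=[-3] | E={q↦2, v↦-3} | C=∅ | D=[(∅, {v↦-3}, ∅) :: (∅, ∅, [(λw. 9) :: AP])]]
t=11: [S=[-3] | E={v↦-3} | C=∅ | D=[(∅, ∅, [(λw. 9) :: AP])]]
t=12: [S=[-3] | E=∅ | C=[(λw. 9) :: AP] | D=∅]
t=13: [S=[clo(λw. 9, ∅) :: -3] | E=∅ | C=[AP] | D=∅]
t=14: [S=∅ | E={w↦-3} | C=[9] | D=[(∅, ∅, ∅)]]
t=15: [S=[9] | E={w↦-3} | C=∅ | D=[(∅, ∅, ∅)]]
t=16: [S=[9] | E=∅ | C=∅ | D=∅]
→ final value 9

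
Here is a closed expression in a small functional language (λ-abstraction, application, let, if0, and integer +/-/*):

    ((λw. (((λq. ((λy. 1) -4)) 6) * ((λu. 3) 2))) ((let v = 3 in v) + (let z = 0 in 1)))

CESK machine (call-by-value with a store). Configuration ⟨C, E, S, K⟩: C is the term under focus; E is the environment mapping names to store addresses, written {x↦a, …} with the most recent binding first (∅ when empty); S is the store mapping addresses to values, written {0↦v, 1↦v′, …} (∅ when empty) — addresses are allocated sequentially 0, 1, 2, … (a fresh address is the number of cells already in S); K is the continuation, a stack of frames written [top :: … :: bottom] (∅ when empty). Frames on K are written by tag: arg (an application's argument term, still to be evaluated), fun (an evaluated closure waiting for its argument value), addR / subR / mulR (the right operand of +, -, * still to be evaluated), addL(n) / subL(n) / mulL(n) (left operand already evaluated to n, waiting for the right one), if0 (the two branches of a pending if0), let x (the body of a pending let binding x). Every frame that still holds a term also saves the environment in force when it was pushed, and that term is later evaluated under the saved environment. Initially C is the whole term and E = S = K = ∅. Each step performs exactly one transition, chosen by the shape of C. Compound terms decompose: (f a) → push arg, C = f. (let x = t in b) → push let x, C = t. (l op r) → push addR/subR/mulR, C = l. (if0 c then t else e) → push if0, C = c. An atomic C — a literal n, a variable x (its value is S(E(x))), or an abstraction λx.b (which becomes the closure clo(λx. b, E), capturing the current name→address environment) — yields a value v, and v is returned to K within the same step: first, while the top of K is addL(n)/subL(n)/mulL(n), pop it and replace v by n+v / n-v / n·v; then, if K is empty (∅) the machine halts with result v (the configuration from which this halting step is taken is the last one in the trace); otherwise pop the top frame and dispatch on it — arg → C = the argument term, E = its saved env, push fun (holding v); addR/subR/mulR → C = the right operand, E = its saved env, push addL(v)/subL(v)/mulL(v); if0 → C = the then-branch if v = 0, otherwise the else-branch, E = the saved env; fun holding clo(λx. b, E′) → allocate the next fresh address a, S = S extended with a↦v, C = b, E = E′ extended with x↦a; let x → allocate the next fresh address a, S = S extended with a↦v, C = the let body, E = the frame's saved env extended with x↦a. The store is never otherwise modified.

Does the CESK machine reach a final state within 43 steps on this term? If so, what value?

0. [C=((λw. (((λq. ((λy. 1) -4)) 6) * ((λu. 3) 2))) ((let v = 3 in v) + (let z = 0 in 1))) | E=∅ | S=∅ | K=∅]
1. [C=(λw. (((λq. ((λy. 1) -4)) 6) * ((λu. 3) 2))) | E=∅ | S=∅ | K=[arg]]
2. [C=((let v = 3 in v) + (let z = 0 in 1)) | E=∅ | S=∅ | K=[fun]]
3. [C=(let v = 3 in v) | E=∅ | S=∅ | K=[addR :: fun]]
4. [C=3 | E=∅ | S=∅ | K=[let v :: addR :: fun]]
5. [C=v | E={v↦0} | S={0↦3} | K=[addR :: fun]]
6. [C=(let z = 0 in 1) | E=∅ | S={0↦3} | K=[addL(3) :: fun]]
7. [C=0 | E=∅ | S={0↦3} | K=[let z :: addL(3) :: fun]]
8. [C=1 | E={z↦1} | S={0↦3, 1↦0} | K=[addL(3) :: fun]]
9. [C=(((λq. ((λy. 1) -4)) 6) * ((λu. 3) 2)) | E={w↦2} | S={0↦3, 1↦0, 2↦4} | K=∅]
10. [C=((λq. ((λy. 1) -4)) 6) | E={w↦2} | S={0↦3, 1↦0, 2↦4} | K=[mulR]]
11. [C=(λq. ((λy. 1) -4)) | E={w↦2} | S={0↦3, 1↦0, 2↦4} | K=[arg :: mulR]]
12. [C=6 | E={w↦2} | S={0↦3, 1↦0, 2↦4} | K=[fun :: mulR]]
13. [C=((λy. 1) -4) | E={q↦3, w↦2} | S={0↦3, 1↦0, 2↦4, 3↦6} | K=[mulR]]
14. [C=(λy. 1) | E={q↦3, w↦2} | S={0↦3, 1↦0, 2↦4, 3↦6} | K=[arg :: mulR]]
15. [C=-4 | E={q↦3, w↦2} | S={0↦3, 1↦0, 2↦4, 3↦6} | K=[fun :: mulR]]
16. [C=1 | E={y↦4, q↦3, w↦2} | S={0↦3, 1↦0, 2↦4, 3↦6, 4↦-4} | K=[mulR]]
17. [C=((λu. 3) 2) | E={w↦2} | S={0↦3, 1↦0, 2↦4, 3↦6, 4↦-4} | K=[mulL(1)]]
18. [C=(λu. 3) | E={w↦2} | S={0↦3, 1↦0, 2↦4, 3↦6, 4↦-4} | K=[arg :: mulL(1)]]
19. [C=2 | E={w↦2} | S={0↦3, 1↦0, 2↦4, 3↦6, 4↦-4} | K=[fun :: mulL(1)]]
20. [C=3 | E={u↦5, w↦2} | S={0↦3, 1↦0, 2↦4, 3↦6, 4↦-4, 5↦2} | K=[mulL(1)]]
→ final value 3

Answer: 3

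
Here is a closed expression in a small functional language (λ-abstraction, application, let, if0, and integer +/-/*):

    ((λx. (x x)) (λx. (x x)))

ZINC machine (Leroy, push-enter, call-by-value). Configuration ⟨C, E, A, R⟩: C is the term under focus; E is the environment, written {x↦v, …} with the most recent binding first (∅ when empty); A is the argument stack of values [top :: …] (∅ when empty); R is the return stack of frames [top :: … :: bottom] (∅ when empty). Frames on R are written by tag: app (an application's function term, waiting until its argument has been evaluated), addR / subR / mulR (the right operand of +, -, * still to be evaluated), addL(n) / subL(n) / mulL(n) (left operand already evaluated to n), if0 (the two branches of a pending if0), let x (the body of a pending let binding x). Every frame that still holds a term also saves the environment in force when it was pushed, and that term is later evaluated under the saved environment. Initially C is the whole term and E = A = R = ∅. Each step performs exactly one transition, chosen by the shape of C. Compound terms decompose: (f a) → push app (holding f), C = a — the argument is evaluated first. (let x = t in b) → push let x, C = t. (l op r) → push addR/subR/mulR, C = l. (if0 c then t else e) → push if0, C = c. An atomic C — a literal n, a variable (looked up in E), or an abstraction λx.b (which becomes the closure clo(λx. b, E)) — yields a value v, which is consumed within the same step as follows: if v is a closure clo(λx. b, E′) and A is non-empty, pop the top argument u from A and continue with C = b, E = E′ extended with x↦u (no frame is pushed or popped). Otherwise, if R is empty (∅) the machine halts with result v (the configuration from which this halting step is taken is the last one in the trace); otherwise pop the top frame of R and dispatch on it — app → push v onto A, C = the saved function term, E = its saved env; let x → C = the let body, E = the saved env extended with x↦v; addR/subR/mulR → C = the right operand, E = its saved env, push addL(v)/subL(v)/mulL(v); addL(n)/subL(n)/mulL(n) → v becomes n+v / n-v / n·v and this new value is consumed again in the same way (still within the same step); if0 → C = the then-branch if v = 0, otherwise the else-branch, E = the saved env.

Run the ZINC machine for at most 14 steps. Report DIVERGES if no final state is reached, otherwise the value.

Answer: DIVERGES (no final state within 14 steps)

Derivation:
0. ⟨C=((λx. (x x)) (λx. (x x))); E=∅; A=∅; R=∅⟩
1. ⟨C=(λx. (x x)); E=∅; A=∅; R=[app]⟩
2. ⟨C=(λx. (x x)); E=∅; A=[clo(λx. (x x), ∅)]; R=∅⟩
3. ⟨C=(x x); E={x↦clo(λx. (x x), ∅)}; A=∅; R=∅⟩
4. ⟨C=x; E={x↦clo(λx. (x x), ∅)}; A=∅; R=[app]⟩
5. ⟨C=x; E={x↦clo(λx. (x x), ∅)}; A=[clo(λx. (x x), ∅)]; R=∅⟩
… configuration repeats with period 3 (steps 3–5 recur indefinitely) …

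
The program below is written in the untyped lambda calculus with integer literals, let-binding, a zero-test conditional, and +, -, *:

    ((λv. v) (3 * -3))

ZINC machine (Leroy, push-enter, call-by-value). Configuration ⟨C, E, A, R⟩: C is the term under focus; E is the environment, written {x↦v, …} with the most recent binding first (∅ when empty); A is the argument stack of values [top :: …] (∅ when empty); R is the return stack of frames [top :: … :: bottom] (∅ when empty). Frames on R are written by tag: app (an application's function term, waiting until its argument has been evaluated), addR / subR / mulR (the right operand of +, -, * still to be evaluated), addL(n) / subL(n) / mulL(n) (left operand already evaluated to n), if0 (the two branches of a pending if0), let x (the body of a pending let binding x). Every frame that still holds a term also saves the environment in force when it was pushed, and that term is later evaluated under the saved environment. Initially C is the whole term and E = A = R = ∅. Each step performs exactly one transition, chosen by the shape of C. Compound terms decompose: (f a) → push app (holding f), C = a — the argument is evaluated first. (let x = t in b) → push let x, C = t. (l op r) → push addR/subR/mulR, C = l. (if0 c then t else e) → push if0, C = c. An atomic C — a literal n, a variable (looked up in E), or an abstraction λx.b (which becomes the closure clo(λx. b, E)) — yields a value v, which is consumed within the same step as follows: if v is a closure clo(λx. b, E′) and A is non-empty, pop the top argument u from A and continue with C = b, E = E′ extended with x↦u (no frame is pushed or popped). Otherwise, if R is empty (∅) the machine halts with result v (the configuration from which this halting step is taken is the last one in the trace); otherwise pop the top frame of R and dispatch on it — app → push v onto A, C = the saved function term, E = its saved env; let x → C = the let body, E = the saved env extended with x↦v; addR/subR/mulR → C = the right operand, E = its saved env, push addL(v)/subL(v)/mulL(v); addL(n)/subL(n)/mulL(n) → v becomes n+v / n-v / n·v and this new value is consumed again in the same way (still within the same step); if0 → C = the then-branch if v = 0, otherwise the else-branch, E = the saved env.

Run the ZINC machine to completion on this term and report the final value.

0. [C=((λv. v) (3 * -3)) | E=∅ | A=∅ | R=∅]
1. [C=(3 * -3) | E=∅ | A=∅ | R=[app]]
2. [C=3 | E=∅ | A=∅ | R=[mulR :: app]]
3. [C=-3 | E=∅ | A=∅ | R=[mulL(3) :: app]]
4. [C=(λv. v) | E=∅ | A=[-9] | R=∅]
5. [C=v | E={v↦-9} | A=∅ | R=∅]
→ final value -9

Answer: -9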